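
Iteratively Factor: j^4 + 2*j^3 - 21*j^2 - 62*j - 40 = (j + 4)*(j^3 - 2*j^2 - 13*j - 10) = (j - 5)*(j + 4)*(j^2 + 3*j + 2) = (j - 5)*(j + 2)*(j + 4)*(j + 1)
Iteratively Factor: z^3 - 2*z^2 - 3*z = (z - 3)*(z^2 + z) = (z - 3)*(z + 1)*(z)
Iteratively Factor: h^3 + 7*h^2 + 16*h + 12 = (h + 3)*(h^2 + 4*h + 4) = (h + 2)*(h + 3)*(h + 2)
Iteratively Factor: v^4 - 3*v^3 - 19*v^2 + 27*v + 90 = (v - 5)*(v^3 + 2*v^2 - 9*v - 18) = (v - 5)*(v + 2)*(v^2 - 9) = (v - 5)*(v + 2)*(v + 3)*(v - 3)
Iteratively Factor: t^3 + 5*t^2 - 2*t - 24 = (t + 4)*(t^2 + t - 6) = (t - 2)*(t + 4)*(t + 3)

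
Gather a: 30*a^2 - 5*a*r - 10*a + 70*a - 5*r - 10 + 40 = 30*a^2 + a*(60 - 5*r) - 5*r + 30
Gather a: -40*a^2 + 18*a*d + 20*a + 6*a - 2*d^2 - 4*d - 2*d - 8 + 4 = -40*a^2 + a*(18*d + 26) - 2*d^2 - 6*d - 4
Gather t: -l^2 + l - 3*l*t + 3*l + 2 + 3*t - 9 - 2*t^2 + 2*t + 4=-l^2 + 4*l - 2*t^2 + t*(5 - 3*l) - 3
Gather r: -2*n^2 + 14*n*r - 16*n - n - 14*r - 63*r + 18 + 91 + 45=-2*n^2 - 17*n + r*(14*n - 77) + 154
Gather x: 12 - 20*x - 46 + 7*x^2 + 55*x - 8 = 7*x^2 + 35*x - 42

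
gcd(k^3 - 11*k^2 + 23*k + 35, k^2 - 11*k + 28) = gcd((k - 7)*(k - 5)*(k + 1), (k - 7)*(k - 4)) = k - 7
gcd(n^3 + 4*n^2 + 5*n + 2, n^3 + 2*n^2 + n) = n^2 + 2*n + 1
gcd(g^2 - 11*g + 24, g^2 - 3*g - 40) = g - 8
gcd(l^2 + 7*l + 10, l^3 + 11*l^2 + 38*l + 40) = l^2 + 7*l + 10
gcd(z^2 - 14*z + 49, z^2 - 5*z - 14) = z - 7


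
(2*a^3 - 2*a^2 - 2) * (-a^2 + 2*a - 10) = -2*a^5 + 6*a^4 - 24*a^3 + 22*a^2 - 4*a + 20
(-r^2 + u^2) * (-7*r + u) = 7*r^3 - r^2*u - 7*r*u^2 + u^3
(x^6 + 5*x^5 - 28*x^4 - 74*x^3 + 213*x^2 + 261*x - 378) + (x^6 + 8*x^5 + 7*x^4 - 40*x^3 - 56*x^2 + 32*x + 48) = 2*x^6 + 13*x^5 - 21*x^4 - 114*x^3 + 157*x^2 + 293*x - 330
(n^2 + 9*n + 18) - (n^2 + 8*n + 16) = n + 2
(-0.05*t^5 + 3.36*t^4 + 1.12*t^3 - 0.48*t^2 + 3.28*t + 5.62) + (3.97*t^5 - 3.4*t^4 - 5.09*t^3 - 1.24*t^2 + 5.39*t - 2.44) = 3.92*t^5 - 0.04*t^4 - 3.97*t^3 - 1.72*t^2 + 8.67*t + 3.18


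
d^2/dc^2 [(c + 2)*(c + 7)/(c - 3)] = 100/(c^3 - 9*c^2 + 27*c - 27)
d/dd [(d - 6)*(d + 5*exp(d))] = d + (d - 6)*(5*exp(d) + 1) + 5*exp(d)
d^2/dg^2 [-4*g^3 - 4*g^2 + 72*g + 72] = -24*g - 8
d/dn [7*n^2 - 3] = 14*n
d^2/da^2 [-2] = 0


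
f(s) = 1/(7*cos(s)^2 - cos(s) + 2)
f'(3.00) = -0.02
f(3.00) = 0.10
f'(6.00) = -0.06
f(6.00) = 0.13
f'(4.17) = 0.37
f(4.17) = 0.23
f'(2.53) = -0.13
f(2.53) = 0.13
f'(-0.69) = -0.21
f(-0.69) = 0.19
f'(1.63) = -0.42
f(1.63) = 0.48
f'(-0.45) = -0.11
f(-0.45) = 0.15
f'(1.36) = 0.43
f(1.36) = 0.48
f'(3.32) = 0.03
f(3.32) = 0.10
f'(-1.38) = -0.38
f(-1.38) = 0.48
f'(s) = (14*sin(s)*cos(s) - sin(s))/(7*cos(s)^2 - cos(s) + 2)^2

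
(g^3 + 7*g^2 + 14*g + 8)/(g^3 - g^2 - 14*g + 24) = (g^2 + 3*g + 2)/(g^2 - 5*g + 6)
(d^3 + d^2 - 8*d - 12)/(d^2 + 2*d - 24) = (d^3 + d^2 - 8*d - 12)/(d^2 + 2*d - 24)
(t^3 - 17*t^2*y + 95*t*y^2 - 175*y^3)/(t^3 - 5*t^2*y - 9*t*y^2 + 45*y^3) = (-t^2 + 12*t*y - 35*y^2)/(-t^2 + 9*y^2)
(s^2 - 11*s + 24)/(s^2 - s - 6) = (s - 8)/(s + 2)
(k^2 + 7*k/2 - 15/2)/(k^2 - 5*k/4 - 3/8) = 4*(k + 5)/(4*k + 1)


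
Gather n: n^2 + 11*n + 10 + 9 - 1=n^2 + 11*n + 18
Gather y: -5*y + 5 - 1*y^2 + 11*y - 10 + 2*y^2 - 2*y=y^2 + 4*y - 5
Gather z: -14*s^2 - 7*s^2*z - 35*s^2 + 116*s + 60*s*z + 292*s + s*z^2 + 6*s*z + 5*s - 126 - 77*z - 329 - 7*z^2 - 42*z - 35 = -49*s^2 + 413*s + z^2*(s - 7) + z*(-7*s^2 + 66*s - 119) - 490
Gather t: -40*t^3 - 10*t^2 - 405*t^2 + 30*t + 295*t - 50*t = -40*t^3 - 415*t^2 + 275*t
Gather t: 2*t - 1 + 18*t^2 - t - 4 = 18*t^2 + t - 5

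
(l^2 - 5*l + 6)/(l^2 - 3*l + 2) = (l - 3)/(l - 1)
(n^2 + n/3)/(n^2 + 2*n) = (n + 1/3)/(n + 2)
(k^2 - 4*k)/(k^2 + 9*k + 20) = k*(k - 4)/(k^2 + 9*k + 20)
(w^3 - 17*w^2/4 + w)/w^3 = 1 - 17/(4*w) + w^(-2)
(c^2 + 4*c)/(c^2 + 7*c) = (c + 4)/(c + 7)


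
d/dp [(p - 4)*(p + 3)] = 2*p - 1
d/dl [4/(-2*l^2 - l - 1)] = 4*(4*l + 1)/(2*l^2 + l + 1)^2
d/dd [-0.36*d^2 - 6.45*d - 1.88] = -0.72*d - 6.45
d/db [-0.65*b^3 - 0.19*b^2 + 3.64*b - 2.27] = -1.95*b^2 - 0.38*b + 3.64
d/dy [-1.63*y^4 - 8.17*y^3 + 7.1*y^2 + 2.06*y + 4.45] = -6.52*y^3 - 24.51*y^2 + 14.2*y + 2.06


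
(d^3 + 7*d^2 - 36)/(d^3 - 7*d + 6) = (d + 6)/(d - 1)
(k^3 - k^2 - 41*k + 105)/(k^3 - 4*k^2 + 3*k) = (k^2 + 2*k - 35)/(k*(k - 1))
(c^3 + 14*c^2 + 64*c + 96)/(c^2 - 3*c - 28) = (c^2 + 10*c + 24)/(c - 7)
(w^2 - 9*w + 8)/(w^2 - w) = (w - 8)/w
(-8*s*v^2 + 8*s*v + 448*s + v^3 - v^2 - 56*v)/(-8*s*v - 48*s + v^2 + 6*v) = (v^2 - v - 56)/(v + 6)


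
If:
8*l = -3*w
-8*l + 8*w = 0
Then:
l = 0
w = 0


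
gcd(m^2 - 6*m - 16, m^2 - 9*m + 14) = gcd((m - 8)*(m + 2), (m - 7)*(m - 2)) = 1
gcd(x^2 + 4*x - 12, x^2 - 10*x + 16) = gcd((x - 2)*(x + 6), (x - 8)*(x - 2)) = x - 2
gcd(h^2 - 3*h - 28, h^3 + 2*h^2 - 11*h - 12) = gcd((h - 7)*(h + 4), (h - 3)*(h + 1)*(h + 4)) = h + 4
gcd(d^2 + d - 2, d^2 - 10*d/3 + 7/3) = d - 1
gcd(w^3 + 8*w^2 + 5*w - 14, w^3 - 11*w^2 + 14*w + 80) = w + 2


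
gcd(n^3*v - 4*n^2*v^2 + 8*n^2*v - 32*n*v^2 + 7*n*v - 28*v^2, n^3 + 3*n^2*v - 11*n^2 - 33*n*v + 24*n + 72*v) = 1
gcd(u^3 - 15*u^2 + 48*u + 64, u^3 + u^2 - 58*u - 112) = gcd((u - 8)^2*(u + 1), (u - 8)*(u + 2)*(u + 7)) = u - 8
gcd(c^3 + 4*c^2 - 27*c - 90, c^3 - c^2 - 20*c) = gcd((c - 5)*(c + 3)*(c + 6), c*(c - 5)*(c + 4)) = c - 5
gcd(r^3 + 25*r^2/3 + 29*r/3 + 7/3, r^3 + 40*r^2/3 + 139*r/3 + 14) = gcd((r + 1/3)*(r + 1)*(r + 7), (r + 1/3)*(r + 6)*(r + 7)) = r^2 + 22*r/3 + 7/3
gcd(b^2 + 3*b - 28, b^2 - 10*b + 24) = b - 4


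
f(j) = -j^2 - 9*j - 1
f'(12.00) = -33.00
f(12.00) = -253.00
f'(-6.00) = 3.00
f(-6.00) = 17.00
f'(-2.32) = -4.36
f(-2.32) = 14.50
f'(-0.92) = -7.16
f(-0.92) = 6.43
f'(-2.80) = -3.40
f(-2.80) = 16.36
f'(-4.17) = -0.66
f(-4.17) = 19.14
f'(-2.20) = -4.60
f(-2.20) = 13.96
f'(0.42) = -9.84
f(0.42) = -4.96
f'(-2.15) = -4.70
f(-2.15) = 13.73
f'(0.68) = -10.36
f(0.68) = -7.58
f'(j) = -2*j - 9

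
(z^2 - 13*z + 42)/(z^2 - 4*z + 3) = (z^2 - 13*z + 42)/(z^2 - 4*z + 3)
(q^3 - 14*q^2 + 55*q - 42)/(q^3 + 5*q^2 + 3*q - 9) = (q^2 - 13*q + 42)/(q^2 + 6*q + 9)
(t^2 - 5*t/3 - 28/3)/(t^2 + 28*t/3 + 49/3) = (t - 4)/(t + 7)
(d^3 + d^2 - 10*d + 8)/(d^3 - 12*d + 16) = (d - 1)/(d - 2)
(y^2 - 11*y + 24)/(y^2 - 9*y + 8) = (y - 3)/(y - 1)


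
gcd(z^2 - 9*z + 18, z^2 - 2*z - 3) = z - 3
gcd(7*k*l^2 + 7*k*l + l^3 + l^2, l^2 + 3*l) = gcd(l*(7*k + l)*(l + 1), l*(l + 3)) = l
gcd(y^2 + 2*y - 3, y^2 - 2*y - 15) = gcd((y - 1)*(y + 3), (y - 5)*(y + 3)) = y + 3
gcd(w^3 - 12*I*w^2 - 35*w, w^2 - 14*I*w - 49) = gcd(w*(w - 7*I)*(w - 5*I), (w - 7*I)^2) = w - 7*I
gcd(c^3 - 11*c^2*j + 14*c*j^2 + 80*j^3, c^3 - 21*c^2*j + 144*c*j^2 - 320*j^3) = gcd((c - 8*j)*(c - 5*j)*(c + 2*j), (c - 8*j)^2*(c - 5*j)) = c^2 - 13*c*j + 40*j^2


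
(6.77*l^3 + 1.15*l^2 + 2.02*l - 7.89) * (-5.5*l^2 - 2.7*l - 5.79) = -37.235*l^5 - 24.604*l^4 - 53.4133*l^3 + 31.2825*l^2 + 9.6072*l + 45.6831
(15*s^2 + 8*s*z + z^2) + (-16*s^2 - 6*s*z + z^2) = -s^2 + 2*s*z + 2*z^2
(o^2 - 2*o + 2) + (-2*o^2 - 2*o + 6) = -o^2 - 4*o + 8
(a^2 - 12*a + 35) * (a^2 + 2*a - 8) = a^4 - 10*a^3 + 3*a^2 + 166*a - 280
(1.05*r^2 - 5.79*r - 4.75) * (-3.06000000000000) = -3.213*r^2 + 17.7174*r + 14.535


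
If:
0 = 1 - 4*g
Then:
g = 1/4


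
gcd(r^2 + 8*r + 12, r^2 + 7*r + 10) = r + 2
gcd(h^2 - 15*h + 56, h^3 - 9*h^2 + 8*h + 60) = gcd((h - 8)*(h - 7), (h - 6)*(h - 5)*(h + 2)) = 1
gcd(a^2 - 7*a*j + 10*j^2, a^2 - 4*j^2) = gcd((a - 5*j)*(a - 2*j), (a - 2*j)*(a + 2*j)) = a - 2*j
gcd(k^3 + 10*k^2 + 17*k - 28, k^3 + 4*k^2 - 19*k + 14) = k^2 + 6*k - 7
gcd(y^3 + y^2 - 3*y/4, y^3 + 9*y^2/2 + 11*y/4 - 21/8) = y^2 + y - 3/4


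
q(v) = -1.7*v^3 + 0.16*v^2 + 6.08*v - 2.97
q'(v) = -5.1*v^2 + 0.32*v + 6.08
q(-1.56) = -5.61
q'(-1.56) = -6.83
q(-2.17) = 1.96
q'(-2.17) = -18.63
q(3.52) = -53.73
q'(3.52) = -55.98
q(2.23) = -7.47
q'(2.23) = -18.57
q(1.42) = 1.12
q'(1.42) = -3.75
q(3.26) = -40.35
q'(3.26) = -47.08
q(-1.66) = -4.85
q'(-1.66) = -8.50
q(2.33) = -9.44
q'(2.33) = -20.86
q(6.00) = -327.93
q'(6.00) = -175.60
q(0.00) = -2.97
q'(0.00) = 6.08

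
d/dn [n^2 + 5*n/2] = 2*n + 5/2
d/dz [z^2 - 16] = 2*z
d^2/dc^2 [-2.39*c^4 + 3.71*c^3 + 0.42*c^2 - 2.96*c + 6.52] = -28.68*c^2 + 22.26*c + 0.84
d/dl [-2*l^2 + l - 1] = 1 - 4*l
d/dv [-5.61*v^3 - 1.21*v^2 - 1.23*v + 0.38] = -16.83*v^2 - 2.42*v - 1.23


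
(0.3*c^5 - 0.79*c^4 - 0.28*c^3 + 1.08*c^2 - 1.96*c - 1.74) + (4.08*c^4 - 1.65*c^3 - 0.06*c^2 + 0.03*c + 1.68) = 0.3*c^5 + 3.29*c^4 - 1.93*c^3 + 1.02*c^2 - 1.93*c - 0.0600000000000001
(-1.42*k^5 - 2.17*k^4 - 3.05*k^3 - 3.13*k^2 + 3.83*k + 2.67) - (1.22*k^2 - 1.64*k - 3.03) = -1.42*k^5 - 2.17*k^4 - 3.05*k^3 - 4.35*k^2 + 5.47*k + 5.7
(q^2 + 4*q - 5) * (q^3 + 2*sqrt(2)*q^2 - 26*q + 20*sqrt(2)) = q^5 + 2*sqrt(2)*q^4 + 4*q^4 - 31*q^3 + 8*sqrt(2)*q^3 - 104*q^2 + 10*sqrt(2)*q^2 + 80*sqrt(2)*q + 130*q - 100*sqrt(2)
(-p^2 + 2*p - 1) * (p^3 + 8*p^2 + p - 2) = -p^5 - 6*p^4 + 14*p^3 - 4*p^2 - 5*p + 2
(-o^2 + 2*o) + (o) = -o^2 + 3*o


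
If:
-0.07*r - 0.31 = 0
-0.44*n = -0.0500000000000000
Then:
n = 0.11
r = -4.43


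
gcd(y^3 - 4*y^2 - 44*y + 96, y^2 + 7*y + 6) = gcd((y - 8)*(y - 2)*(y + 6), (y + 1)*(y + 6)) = y + 6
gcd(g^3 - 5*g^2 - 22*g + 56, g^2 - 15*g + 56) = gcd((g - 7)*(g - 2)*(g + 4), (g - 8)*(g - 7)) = g - 7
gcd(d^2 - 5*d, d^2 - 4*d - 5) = d - 5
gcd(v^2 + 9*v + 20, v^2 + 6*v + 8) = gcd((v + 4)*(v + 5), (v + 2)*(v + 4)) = v + 4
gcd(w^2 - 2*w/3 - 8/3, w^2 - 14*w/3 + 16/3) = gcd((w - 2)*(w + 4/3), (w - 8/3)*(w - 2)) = w - 2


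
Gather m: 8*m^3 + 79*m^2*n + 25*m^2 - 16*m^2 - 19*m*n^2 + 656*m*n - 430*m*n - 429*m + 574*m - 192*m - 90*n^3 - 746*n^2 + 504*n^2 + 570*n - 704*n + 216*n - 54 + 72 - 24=8*m^3 + m^2*(79*n + 9) + m*(-19*n^2 + 226*n - 47) - 90*n^3 - 242*n^2 + 82*n - 6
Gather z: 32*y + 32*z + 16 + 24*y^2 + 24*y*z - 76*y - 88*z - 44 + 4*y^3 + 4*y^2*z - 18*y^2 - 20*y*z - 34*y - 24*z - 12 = 4*y^3 + 6*y^2 - 78*y + z*(4*y^2 + 4*y - 80) - 40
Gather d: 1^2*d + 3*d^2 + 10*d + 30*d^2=33*d^2 + 11*d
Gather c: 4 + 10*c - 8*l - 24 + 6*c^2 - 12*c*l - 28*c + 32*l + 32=6*c^2 + c*(-12*l - 18) + 24*l + 12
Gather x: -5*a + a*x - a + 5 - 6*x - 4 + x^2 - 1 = -6*a + x^2 + x*(a - 6)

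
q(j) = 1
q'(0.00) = 0.00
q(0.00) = 1.00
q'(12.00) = 0.00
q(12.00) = 1.00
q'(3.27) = 0.00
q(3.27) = 1.00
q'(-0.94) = 0.00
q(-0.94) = 1.00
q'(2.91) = 0.00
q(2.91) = 1.00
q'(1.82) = 0.00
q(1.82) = 1.00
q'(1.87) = 0.00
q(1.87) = 1.00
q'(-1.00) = 0.00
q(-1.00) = 1.00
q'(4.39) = 0.00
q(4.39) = 1.00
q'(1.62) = 0.00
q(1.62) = 1.00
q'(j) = 0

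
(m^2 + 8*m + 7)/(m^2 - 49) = (m + 1)/(m - 7)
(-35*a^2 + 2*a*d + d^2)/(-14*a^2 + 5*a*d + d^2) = (5*a - d)/(2*a - d)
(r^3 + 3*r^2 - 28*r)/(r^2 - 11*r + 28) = r*(r + 7)/(r - 7)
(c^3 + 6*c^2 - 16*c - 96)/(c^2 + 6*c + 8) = (c^2 + 2*c - 24)/(c + 2)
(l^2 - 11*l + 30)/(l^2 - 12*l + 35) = (l - 6)/(l - 7)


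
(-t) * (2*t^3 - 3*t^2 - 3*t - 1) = -2*t^4 + 3*t^3 + 3*t^2 + t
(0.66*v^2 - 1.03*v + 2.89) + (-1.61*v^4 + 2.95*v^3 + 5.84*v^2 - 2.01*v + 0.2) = -1.61*v^4 + 2.95*v^3 + 6.5*v^2 - 3.04*v + 3.09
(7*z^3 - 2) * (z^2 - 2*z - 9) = 7*z^5 - 14*z^4 - 63*z^3 - 2*z^2 + 4*z + 18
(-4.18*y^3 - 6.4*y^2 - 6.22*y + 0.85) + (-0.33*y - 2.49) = -4.18*y^3 - 6.4*y^2 - 6.55*y - 1.64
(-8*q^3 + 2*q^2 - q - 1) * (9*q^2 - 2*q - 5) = -72*q^5 + 34*q^4 + 27*q^3 - 17*q^2 + 7*q + 5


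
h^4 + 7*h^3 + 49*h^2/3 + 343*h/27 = h*(h + 7/3)^3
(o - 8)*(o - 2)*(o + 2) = o^3 - 8*o^2 - 4*o + 32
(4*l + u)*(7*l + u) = 28*l^2 + 11*l*u + u^2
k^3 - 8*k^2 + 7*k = k*(k - 7)*(k - 1)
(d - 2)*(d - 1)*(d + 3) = d^3 - 7*d + 6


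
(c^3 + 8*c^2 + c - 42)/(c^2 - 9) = (c^2 + 5*c - 14)/(c - 3)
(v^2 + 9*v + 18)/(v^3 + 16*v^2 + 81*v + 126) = 1/(v + 7)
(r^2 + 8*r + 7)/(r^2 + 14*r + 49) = (r + 1)/(r + 7)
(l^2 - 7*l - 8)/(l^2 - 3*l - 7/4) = 4*(-l^2 + 7*l + 8)/(-4*l^2 + 12*l + 7)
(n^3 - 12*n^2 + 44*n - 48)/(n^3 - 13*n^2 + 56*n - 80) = (n^2 - 8*n + 12)/(n^2 - 9*n + 20)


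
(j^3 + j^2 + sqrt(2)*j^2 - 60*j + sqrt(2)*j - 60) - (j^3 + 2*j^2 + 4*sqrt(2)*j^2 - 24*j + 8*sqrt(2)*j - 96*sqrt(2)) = -3*sqrt(2)*j^2 - j^2 - 36*j - 7*sqrt(2)*j - 60 + 96*sqrt(2)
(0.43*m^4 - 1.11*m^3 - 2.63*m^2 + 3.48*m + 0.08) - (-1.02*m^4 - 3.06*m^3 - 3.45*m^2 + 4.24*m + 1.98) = 1.45*m^4 + 1.95*m^3 + 0.82*m^2 - 0.76*m - 1.9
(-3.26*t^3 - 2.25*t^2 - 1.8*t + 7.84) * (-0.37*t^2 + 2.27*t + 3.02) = 1.2062*t^5 - 6.5677*t^4 - 14.2867*t^3 - 13.7818*t^2 + 12.3608*t + 23.6768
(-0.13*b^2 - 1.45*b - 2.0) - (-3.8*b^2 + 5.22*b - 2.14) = 3.67*b^2 - 6.67*b + 0.14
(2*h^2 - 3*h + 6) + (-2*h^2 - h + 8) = 14 - 4*h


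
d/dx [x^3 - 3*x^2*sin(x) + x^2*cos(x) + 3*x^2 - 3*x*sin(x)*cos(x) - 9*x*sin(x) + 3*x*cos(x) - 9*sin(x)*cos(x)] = -x^2*sin(x) - 3*x^2*cos(x) + 3*x^2 - 9*x*sin(x) - 7*x*cos(x) - 3*x*cos(2*x) + 6*x - 9*sin(x) - 3*sin(2*x)/2 + 3*cos(x) - 9*cos(2*x)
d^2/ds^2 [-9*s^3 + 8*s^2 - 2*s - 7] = 16 - 54*s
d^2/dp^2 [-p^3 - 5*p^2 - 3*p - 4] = -6*p - 10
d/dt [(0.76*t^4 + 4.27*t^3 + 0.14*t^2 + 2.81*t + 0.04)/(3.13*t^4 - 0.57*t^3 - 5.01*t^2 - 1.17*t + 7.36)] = (-13.7983*t^6 - 8.4916*t^5 - 50.3664*t^4 + 15.0852*t^3 + 108.2643*t^2 + 2.4616*t + 20.7284)/(9.7969*t^8 - 3.5682*t^7 - 31.0377*t^6 - 1.6128*t^5 + 72.5075*t^4 + 3.333*t^3 - 72.3783*t^2 - 17.2224*t + 54.1696)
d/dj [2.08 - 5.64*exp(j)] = -5.64*exp(j)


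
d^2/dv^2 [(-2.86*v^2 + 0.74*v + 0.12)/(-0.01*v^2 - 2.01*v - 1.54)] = (-4.33680868994202e-19*v^4 - 0.11512*v^3 - 0.264336*v^2 + 0.0539040000000028*v + 17.180816)/(1.0e-6*v^6 + 0.000603*v^5 + 0.121665*v^4 + 8.306325*v^3 + 18.73641*v^2 + 14.300748*v + 3.652264)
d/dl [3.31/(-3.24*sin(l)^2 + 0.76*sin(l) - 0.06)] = (21.4488*sin(l) - 2.5156)*cos(l)/(3.24*sin(l)^2 - 0.76*sin(l) + 0.06)^2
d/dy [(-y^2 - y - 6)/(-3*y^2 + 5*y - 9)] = (-8*y^2 - 18*y + 39)/(9*y^4 - 30*y^3 + 79*y^2 - 90*y + 81)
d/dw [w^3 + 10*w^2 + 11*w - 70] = 3*w^2 + 20*w + 11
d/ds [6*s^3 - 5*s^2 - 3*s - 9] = 18*s^2 - 10*s - 3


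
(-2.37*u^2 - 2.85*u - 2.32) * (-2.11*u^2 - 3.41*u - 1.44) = 5.0007*u^4 + 14.0952*u^3 + 18.0265*u^2 + 12.0152*u + 3.3408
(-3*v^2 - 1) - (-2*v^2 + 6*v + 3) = -v^2 - 6*v - 4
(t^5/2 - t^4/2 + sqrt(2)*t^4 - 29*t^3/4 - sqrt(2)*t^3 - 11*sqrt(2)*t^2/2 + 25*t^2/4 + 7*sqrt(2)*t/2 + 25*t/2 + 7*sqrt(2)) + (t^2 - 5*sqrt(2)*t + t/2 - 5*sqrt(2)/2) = t^5/2 - t^4/2 + sqrt(2)*t^4 - 29*t^3/4 - sqrt(2)*t^3 - 11*sqrt(2)*t^2/2 + 29*t^2/4 - 3*sqrt(2)*t/2 + 13*t + 9*sqrt(2)/2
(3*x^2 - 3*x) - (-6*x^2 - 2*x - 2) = 9*x^2 - x + 2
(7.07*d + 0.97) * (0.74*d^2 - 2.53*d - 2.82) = 5.2318*d^3 - 17.1693*d^2 - 22.3915*d - 2.7354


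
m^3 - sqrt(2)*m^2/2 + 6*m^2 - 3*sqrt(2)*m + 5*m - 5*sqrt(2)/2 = (m + 1)*(m + 5)*(m - sqrt(2)/2)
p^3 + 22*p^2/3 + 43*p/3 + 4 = (p + 1/3)*(p + 3)*(p + 4)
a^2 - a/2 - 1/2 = (a - 1)*(a + 1/2)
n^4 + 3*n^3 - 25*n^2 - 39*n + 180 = (n - 3)^2*(n + 4)*(n + 5)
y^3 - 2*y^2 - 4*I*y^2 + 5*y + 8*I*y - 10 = (y - 2)*(y - 5*I)*(y + I)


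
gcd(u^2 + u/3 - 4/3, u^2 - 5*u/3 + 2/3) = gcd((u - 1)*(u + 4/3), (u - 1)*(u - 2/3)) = u - 1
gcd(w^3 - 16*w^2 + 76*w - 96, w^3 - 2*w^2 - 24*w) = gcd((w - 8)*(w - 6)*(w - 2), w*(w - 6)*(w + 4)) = w - 6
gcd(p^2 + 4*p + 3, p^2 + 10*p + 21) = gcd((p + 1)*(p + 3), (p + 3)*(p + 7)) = p + 3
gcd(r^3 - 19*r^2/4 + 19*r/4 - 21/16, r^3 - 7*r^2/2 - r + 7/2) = r - 7/2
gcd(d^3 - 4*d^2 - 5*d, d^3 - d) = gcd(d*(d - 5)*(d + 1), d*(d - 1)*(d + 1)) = d^2 + d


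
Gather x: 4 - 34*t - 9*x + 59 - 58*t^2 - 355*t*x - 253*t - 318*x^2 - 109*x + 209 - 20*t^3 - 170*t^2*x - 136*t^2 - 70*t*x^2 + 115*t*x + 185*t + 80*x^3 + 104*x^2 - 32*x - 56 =-20*t^3 - 194*t^2 - 102*t + 80*x^3 + x^2*(-70*t - 214) + x*(-170*t^2 - 240*t - 150) + 216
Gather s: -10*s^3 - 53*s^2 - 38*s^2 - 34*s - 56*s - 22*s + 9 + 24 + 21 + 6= -10*s^3 - 91*s^2 - 112*s + 60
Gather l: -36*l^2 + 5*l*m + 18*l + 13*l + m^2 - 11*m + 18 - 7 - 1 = -36*l^2 + l*(5*m + 31) + m^2 - 11*m + 10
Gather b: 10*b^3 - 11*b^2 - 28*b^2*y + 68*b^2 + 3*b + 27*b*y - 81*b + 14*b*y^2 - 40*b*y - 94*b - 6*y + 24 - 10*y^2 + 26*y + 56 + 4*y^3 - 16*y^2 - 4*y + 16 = 10*b^3 + b^2*(57 - 28*y) + b*(14*y^2 - 13*y - 172) + 4*y^3 - 26*y^2 + 16*y + 96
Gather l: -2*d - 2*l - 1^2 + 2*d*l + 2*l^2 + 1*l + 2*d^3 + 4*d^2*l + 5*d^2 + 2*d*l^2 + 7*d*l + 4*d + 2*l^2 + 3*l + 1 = 2*d^3 + 5*d^2 + 2*d + l^2*(2*d + 4) + l*(4*d^2 + 9*d + 2)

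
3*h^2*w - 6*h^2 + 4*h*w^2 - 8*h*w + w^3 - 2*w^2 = (h + w)*(3*h + w)*(w - 2)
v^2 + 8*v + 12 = (v + 2)*(v + 6)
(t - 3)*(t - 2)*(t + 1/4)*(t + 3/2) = t^4 - 13*t^3/4 - 19*t^2/8 + 69*t/8 + 9/4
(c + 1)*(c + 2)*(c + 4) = c^3 + 7*c^2 + 14*c + 8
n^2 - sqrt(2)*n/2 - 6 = (n - 2*sqrt(2))*(n + 3*sqrt(2)/2)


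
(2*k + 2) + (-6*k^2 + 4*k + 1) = -6*k^2 + 6*k + 3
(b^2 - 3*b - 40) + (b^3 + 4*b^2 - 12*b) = b^3 + 5*b^2 - 15*b - 40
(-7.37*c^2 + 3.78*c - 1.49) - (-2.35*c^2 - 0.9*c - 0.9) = -5.02*c^2 + 4.68*c - 0.59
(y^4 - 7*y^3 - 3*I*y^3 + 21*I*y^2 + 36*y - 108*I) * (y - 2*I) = y^5 - 7*y^4 - 5*I*y^4 - 6*y^3 + 35*I*y^3 + 78*y^2 - 180*I*y - 216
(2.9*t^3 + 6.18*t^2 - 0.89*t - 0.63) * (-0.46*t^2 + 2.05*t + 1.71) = -1.334*t^5 + 3.1022*t^4 + 18.0374*t^3 + 9.0331*t^2 - 2.8134*t - 1.0773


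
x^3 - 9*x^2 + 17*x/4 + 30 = (x - 8)*(x - 5/2)*(x + 3/2)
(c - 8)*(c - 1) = c^2 - 9*c + 8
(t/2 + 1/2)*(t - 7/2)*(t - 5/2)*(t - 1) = t^4/2 - 3*t^3 + 31*t^2/8 + 3*t - 35/8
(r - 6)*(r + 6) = r^2 - 36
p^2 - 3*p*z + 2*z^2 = (p - 2*z)*(p - z)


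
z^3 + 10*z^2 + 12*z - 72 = (z - 2)*(z + 6)^2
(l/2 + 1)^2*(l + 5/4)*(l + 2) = l^4/4 + 29*l^3/16 + 39*l^2/8 + 23*l/4 + 5/2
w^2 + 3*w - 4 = (w - 1)*(w + 4)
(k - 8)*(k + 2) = k^2 - 6*k - 16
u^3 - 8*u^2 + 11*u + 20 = (u - 5)*(u - 4)*(u + 1)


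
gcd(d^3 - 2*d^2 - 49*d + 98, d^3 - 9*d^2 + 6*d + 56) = d - 7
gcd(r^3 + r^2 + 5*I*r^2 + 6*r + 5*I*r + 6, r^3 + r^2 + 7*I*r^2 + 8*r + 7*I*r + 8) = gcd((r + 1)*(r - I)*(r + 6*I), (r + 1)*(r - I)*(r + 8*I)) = r^2 + r*(1 - I) - I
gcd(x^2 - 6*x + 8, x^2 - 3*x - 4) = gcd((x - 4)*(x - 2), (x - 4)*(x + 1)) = x - 4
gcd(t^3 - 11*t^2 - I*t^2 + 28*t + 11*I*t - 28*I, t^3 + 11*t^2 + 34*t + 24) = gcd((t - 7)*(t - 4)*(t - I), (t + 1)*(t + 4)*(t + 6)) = 1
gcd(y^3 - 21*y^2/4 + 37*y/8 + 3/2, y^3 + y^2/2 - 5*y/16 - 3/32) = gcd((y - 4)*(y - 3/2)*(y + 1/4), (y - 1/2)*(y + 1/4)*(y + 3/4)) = y + 1/4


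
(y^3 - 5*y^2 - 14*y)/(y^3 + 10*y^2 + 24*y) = (y^2 - 5*y - 14)/(y^2 + 10*y + 24)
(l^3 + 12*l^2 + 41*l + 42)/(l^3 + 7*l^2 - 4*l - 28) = (l + 3)/(l - 2)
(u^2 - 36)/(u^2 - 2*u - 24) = (u + 6)/(u + 4)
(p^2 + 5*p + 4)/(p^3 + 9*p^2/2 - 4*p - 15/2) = 2*(p + 4)/(2*p^2 + 7*p - 15)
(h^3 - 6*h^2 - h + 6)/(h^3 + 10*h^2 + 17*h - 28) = (h^2 - 5*h - 6)/(h^2 + 11*h + 28)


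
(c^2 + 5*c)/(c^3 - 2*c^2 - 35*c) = 1/(c - 7)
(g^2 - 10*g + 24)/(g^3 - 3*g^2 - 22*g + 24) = (g - 4)/(g^2 + 3*g - 4)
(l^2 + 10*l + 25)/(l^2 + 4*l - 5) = (l + 5)/(l - 1)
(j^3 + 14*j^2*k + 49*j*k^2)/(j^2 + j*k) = (j^2 + 14*j*k + 49*k^2)/(j + k)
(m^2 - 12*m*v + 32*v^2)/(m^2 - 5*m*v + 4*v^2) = (-m + 8*v)/(-m + v)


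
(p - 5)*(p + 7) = p^2 + 2*p - 35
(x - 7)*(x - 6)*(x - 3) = x^3 - 16*x^2 + 81*x - 126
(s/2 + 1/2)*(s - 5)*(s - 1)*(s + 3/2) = s^4/2 - 7*s^3/4 - 17*s^2/4 + 7*s/4 + 15/4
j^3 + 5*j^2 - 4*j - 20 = (j - 2)*(j + 2)*(j + 5)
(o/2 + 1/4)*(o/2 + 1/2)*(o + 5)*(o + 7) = o^4/4 + 27*o^3/8 + 107*o^2/8 + 117*o/8 + 35/8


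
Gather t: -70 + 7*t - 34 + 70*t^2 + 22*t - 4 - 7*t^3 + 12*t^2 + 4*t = -7*t^3 + 82*t^2 + 33*t - 108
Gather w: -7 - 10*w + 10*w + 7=0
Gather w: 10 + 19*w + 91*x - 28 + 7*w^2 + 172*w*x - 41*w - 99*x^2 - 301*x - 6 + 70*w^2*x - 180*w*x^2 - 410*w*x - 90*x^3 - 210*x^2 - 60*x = w^2*(70*x + 7) + w*(-180*x^2 - 238*x - 22) - 90*x^3 - 309*x^2 - 270*x - 24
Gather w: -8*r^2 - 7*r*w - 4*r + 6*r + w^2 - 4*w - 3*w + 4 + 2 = -8*r^2 + 2*r + w^2 + w*(-7*r - 7) + 6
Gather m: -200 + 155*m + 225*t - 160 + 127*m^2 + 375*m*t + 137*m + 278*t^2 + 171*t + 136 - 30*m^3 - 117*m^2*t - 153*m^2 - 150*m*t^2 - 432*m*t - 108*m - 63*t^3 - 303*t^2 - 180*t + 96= -30*m^3 + m^2*(-117*t - 26) + m*(-150*t^2 - 57*t + 184) - 63*t^3 - 25*t^2 + 216*t - 128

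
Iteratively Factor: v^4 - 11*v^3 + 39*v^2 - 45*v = (v)*(v^3 - 11*v^2 + 39*v - 45) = v*(v - 5)*(v^2 - 6*v + 9) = v*(v - 5)*(v - 3)*(v - 3)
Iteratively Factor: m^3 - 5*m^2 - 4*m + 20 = (m - 2)*(m^2 - 3*m - 10) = (m - 2)*(m + 2)*(m - 5)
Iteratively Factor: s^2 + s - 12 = (s + 4)*(s - 3)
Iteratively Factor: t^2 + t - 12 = (t + 4)*(t - 3)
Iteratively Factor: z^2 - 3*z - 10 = (z - 5)*(z + 2)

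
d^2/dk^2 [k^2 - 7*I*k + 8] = 2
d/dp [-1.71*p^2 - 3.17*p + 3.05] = -3.42*p - 3.17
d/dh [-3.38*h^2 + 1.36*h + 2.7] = 1.36 - 6.76*h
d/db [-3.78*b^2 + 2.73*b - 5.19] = 2.73 - 7.56*b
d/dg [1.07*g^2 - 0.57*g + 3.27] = 2.14*g - 0.57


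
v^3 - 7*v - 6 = (v - 3)*(v + 1)*(v + 2)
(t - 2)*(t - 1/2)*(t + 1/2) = t^3 - 2*t^2 - t/4 + 1/2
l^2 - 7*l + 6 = (l - 6)*(l - 1)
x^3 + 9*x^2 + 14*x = x*(x + 2)*(x + 7)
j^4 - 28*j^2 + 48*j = j*(j - 4)*(j - 2)*(j + 6)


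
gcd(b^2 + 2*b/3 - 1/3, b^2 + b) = b + 1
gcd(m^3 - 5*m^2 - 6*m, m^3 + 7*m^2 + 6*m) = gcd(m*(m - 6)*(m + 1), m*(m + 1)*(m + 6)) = m^2 + m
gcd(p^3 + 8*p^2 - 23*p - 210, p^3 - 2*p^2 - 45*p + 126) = p + 7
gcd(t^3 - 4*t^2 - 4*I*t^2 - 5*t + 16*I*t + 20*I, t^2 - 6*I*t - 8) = t - 4*I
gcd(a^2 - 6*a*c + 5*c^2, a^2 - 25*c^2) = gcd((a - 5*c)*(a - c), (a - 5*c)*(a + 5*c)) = a - 5*c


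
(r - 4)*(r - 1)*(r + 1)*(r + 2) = r^4 - 2*r^3 - 9*r^2 + 2*r + 8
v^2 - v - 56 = (v - 8)*(v + 7)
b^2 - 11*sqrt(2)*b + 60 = (b - 6*sqrt(2))*(b - 5*sqrt(2))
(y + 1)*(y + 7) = y^2 + 8*y + 7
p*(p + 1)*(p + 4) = p^3 + 5*p^2 + 4*p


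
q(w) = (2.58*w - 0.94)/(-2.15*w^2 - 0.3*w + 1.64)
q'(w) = (2.58*w - 0.94)*(4.3*w + 0.3)/(-2.15*w^2 - 0.3*w + 1.64)^2 + 2.58/(-2.15*w^2 - 0.3*w + 1.64)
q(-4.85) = 0.28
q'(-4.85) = 0.07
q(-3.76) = 0.39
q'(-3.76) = 0.13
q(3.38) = -0.33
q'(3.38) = 0.09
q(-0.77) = -4.91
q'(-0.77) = 29.11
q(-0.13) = -0.78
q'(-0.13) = 1.69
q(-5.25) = 0.26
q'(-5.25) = 0.06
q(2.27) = -0.49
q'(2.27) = 0.23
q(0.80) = 46.83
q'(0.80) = 7405.69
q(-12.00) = 0.10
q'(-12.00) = 0.01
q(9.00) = -0.13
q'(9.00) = 0.01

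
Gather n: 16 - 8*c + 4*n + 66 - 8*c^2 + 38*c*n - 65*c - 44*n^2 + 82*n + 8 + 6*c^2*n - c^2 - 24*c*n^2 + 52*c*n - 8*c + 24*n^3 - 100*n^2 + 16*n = -9*c^2 - 81*c + 24*n^3 + n^2*(-24*c - 144) + n*(6*c^2 + 90*c + 102) + 90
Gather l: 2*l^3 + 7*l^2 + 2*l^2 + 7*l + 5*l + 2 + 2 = 2*l^3 + 9*l^2 + 12*l + 4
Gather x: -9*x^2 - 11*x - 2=-9*x^2 - 11*x - 2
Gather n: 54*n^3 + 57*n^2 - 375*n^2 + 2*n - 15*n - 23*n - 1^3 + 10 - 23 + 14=54*n^3 - 318*n^2 - 36*n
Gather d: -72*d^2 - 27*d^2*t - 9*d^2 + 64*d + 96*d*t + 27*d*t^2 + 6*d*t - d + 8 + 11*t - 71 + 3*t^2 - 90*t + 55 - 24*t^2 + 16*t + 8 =d^2*(-27*t - 81) + d*(27*t^2 + 102*t + 63) - 21*t^2 - 63*t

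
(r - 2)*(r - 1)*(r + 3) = r^3 - 7*r + 6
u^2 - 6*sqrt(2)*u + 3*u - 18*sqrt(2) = (u + 3)*(u - 6*sqrt(2))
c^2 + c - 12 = (c - 3)*(c + 4)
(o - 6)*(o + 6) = o^2 - 36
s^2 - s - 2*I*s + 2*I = (s - 1)*(s - 2*I)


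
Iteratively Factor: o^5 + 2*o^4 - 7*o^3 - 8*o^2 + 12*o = (o + 3)*(o^4 - o^3 - 4*o^2 + 4*o) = (o - 2)*(o + 3)*(o^3 + o^2 - 2*o) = o*(o - 2)*(o + 3)*(o^2 + o - 2) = o*(o - 2)*(o - 1)*(o + 3)*(o + 2)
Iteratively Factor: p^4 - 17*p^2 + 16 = (p + 1)*(p^3 - p^2 - 16*p + 16) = (p + 1)*(p + 4)*(p^2 - 5*p + 4) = (p - 4)*(p + 1)*(p + 4)*(p - 1)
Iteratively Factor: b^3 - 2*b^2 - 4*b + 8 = (b + 2)*(b^2 - 4*b + 4) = (b - 2)*(b + 2)*(b - 2)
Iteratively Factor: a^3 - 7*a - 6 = (a + 2)*(a^2 - 2*a - 3) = (a + 1)*(a + 2)*(a - 3)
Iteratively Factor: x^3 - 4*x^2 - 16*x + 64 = (x - 4)*(x^2 - 16) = (x - 4)^2*(x + 4)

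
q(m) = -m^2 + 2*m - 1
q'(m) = 2 - 2*m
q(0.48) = -0.27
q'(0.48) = 1.04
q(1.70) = -0.49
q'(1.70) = -1.40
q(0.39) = -0.37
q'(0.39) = 1.22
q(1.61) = -0.37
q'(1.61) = -1.22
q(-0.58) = -2.50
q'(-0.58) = 3.16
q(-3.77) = -22.75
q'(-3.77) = 9.54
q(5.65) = -21.62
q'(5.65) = -9.30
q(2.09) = -1.19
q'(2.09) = -2.18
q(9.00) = -64.00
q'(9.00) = -16.00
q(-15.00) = -256.00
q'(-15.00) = 32.00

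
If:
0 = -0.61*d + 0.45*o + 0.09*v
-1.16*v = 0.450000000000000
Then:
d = 0.737704918032787*o - 0.0572357263990955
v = -0.39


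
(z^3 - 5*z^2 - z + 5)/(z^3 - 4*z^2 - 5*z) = (z - 1)/z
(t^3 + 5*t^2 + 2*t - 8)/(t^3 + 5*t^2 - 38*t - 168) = (t^2 + t - 2)/(t^2 + t - 42)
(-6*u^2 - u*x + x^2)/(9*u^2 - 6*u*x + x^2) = (2*u + x)/(-3*u + x)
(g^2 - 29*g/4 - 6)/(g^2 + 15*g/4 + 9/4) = (g - 8)/(g + 3)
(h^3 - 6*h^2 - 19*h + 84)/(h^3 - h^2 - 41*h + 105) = (h^2 - 3*h - 28)/(h^2 + 2*h - 35)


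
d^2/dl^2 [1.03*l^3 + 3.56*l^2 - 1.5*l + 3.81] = 6.18*l + 7.12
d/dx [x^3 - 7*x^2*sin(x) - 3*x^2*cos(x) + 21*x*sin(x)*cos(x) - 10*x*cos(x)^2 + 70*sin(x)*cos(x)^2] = 3*x^2*sin(x) - 7*x^2*cos(x) + 3*x^2 - 14*x*sin(x) + 10*x*sin(2*x) - 6*x*cos(x) + 21*x*cos(2*x) + 21*sin(2*x)/2 + 35*cos(x)/2 - 5*cos(2*x) + 105*cos(3*x)/2 - 5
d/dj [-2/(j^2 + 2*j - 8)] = 4*(j + 1)/(j^2 + 2*j - 8)^2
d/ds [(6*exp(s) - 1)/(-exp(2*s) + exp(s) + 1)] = (6*exp(2*s) - 2*exp(s) + 7)*exp(s)/(exp(4*s) - 2*exp(3*s) - exp(2*s) + 2*exp(s) + 1)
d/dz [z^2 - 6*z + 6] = 2*z - 6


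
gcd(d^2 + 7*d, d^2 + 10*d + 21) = d + 7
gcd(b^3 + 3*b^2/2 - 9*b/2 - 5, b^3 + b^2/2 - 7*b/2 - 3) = b^2 - b - 2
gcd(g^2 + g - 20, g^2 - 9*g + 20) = g - 4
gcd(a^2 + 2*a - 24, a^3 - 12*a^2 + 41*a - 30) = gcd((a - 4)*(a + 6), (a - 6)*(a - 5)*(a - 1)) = 1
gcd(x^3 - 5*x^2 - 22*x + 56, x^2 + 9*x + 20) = x + 4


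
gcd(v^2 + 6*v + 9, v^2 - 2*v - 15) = v + 3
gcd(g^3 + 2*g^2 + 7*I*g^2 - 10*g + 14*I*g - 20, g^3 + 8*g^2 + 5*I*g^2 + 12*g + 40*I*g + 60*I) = g^2 + g*(2 + 5*I) + 10*I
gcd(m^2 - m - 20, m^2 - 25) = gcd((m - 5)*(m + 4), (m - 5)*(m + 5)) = m - 5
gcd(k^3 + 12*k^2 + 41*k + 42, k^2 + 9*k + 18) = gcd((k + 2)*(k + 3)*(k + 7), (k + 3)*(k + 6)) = k + 3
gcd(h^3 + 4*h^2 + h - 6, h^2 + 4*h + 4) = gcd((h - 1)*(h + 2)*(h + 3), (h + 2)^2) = h + 2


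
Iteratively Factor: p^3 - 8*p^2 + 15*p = (p)*(p^2 - 8*p + 15) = p*(p - 5)*(p - 3)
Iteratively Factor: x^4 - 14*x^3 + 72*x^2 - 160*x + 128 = (x - 4)*(x^3 - 10*x^2 + 32*x - 32) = (x - 4)^2*(x^2 - 6*x + 8) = (x - 4)^2*(x - 2)*(x - 4)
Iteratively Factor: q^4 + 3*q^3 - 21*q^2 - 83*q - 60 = (q - 5)*(q^3 + 8*q^2 + 19*q + 12) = (q - 5)*(q + 3)*(q^2 + 5*q + 4) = (q - 5)*(q + 3)*(q + 4)*(q + 1)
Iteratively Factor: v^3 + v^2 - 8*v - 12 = (v + 2)*(v^2 - v - 6) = (v + 2)^2*(v - 3)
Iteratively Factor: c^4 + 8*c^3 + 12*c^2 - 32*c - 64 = (c + 4)*(c^3 + 4*c^2 - 4*c - 16) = (c - 2)*(c + 4)*(c^2 + 6*c + 8) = (c - 2)*(c + 2)*(c + 4)*(c + 4)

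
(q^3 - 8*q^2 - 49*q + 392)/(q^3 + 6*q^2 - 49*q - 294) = (q - 8)/(q + 6)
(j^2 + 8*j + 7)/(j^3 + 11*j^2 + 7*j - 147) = (j + 1)/(j^2 + 4*j - 21)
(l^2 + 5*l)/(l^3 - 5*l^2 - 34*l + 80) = l/(l^2 - 10*l + 16)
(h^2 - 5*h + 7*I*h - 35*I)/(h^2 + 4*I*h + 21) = (h - 5)/(h - 3*I)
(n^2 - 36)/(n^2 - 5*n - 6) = (n + 6)/(n + 1)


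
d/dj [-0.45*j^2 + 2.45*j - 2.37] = 2.45 - 0.9*j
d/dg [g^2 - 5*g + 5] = 2*g - 5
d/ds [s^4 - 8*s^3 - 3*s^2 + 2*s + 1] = 4*s^3 - 24*s^2 - 6*s + 2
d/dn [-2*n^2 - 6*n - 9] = -4*n - 6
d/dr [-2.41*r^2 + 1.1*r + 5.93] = 1.1 - 4.82*r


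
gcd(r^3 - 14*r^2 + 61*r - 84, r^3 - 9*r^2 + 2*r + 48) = r - 3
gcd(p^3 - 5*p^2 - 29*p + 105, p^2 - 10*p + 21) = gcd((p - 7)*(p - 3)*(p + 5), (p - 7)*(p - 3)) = p^2 - 10*p + 21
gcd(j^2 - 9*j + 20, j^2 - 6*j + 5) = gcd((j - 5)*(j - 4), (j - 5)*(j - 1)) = j - 5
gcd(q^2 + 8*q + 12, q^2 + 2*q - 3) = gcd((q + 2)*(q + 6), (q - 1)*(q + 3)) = 1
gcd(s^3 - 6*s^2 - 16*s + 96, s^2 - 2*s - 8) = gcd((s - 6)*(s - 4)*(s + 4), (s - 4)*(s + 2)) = s - 4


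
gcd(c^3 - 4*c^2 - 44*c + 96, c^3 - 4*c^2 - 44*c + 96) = c^3 - 4*c^2 - 44*c + 96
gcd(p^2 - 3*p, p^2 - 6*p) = p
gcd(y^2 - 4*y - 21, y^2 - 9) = y + 3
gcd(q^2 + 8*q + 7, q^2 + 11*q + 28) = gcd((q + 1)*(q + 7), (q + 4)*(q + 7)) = q + 7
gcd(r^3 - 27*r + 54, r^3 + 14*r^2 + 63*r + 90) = r + 6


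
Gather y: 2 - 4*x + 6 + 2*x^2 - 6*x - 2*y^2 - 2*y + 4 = 2*x^2 - 10*x - 2*y^2 - 2*y + 12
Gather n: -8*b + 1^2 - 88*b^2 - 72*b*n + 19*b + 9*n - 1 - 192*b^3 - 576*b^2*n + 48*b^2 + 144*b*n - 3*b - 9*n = -192*b^3 - 40*b^2 + 8*b + n*(-576*b^2 + 72*b)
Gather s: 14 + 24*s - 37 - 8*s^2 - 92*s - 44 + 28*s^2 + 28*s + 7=20*s^2 - 40*s - 60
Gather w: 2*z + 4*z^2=4*z^2 + 2*z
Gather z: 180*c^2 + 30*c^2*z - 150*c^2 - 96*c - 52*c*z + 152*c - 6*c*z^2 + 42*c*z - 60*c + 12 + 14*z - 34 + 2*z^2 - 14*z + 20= 30*c^2 - 4*c + z^2*(2 - 6*c) + z*(30*c^2 - 10*c) - 2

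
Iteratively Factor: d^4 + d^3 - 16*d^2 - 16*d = (d + 1)*(d^3 - 16*d) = (d - 4)*(d + 1)*(d^2 + 4*d) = (d - 4)*(d + 1)*(d + 4)*(d)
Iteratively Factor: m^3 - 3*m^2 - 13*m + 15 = (m + 3)*(m^2 - 6*m + 5) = (m - 5)*(m + 3)*(m - 1)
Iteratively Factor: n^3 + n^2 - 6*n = (n - 2)*(n^2 + 3*n) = n*(n - 2)*(n + 3)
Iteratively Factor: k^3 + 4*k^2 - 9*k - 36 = (k - 3)*(k^2 + 7*k + 12) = (k - 3)*(k + 4)*(k + 3)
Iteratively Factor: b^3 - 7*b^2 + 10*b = (b - 2)*(b^2 - 5*b) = b*(b - 2)*(b - 5)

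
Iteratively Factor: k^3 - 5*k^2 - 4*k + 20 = (k - 5)*(k^2 - 4) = (k - 5)*(k - 2)*(k + 2)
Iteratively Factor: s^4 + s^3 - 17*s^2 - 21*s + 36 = (s - 1)*(s^3 + 2*s^2 - 15*s - 36) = (s - 4)*(s - 1)*(s^2 + 6*s + 9) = (s - 4)*(s - 1)*(s + 3)*(s + 3)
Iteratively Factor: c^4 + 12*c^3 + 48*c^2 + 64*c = (c + 4)*(c^3 + 8*c^2 + 16*c) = (c + 4)^2*(c^2 + 4*c) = (c + 4)^3*(c)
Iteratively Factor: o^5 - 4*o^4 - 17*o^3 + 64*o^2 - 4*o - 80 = (o + 4)*(o^4 - 8*o^3 + 15*o^2 + 4*o - 20) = (o - 5)*(o + 4)*(o^3 - 3*o^2 + 4) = (o - 5)*(o - 2)*(o + 4)*(o^2 - o - 2) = (o - 5)*(o - 2)^2*(o + 4)*(o + 1)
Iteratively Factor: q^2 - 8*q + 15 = (q - 5)*(q - 3)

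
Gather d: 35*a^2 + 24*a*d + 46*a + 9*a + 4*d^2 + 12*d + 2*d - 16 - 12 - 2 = 35*a^2 + 55*a + 4*d^2 + d*(24*a + 14) - 30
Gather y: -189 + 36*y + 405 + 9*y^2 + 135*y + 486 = 9*y^2 + 171*y + 702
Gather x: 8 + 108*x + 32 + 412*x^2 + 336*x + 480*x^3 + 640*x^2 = 480*x^3 + 1052*x^2 + 444*x + 40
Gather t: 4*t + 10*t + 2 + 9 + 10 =14*t + 21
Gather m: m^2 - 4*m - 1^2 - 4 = m^2 - 4*m - 5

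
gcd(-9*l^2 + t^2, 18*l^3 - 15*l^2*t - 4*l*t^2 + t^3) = 3*l + t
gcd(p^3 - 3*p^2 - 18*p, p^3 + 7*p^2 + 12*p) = p^2 + 3*p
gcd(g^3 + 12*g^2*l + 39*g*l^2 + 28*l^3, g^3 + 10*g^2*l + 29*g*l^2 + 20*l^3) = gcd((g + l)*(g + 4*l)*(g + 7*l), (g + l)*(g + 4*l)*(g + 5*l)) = g^2 + 5*g*l + 4*l^2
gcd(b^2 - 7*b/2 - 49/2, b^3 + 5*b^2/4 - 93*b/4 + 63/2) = 1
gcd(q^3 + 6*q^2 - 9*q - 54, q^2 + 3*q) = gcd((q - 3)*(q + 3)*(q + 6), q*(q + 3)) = q + 3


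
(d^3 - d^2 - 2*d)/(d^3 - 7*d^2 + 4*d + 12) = d/(d - 6)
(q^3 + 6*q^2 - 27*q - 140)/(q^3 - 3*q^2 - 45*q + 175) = (q + 4)/(q - 5)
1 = 1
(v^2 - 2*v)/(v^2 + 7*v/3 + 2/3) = 3*v*(v - 2)/(3*v^2 + 7*v + 2)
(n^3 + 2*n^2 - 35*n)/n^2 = n + 2 - 35/n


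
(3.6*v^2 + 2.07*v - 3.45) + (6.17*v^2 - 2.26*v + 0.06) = 9.77*v^2 - 0.19*v - 3.39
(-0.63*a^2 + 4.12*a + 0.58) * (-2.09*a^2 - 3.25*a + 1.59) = 1.3167*a^4 - 6.5633*a^3 - 15.6039*a^2 + 4.6658*a + 0.9222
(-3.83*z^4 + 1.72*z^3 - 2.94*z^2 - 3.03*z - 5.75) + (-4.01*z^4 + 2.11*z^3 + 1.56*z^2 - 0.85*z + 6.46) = -7.84*z^4 + 3.83*z^3 - 1.38*z^2 - 3.88*z + 0.71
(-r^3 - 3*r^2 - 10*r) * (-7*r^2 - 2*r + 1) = 7*r^5 + 23*r^4 + 75*r^3 + 17*r^2 - 10*r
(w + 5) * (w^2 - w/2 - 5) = w^3 + 9*w^2/2 - 15*w/2 - 25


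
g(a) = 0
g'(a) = 0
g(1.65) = 0.00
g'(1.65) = 0.00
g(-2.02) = 0.00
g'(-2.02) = 0.00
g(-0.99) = 0.00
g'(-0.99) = 0.00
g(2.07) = 0.00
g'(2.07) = 0.00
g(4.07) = 0.00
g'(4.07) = 0.00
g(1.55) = 0.00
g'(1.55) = 0.00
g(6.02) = 0.00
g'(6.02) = 0.00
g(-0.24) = 0.00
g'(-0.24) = 0.00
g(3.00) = 0.00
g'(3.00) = 0.00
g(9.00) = 0.00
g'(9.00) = 0.00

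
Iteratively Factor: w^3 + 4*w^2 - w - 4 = (w + 1)*(w^2 + 3*w - 4) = (w + 1)*(w + 4)*(w - 1)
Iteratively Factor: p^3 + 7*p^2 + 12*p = (p + 3)*(p^2 + 4*p) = (p + 3)*(p + 4)*(p)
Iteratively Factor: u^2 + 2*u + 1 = (u + 1)*(u + 1)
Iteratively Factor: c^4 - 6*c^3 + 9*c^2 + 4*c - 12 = (c - 3)*(c^3 - 3*c^2 + 4) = (c - 3)*(c - 2)*(c^2 - c - 2) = (c - 3)*(c - 2)^2*(c + 1)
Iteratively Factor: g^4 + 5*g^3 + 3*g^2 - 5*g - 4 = (g + 1)*(g^3 + 4*g^2 - g - 4) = (g - 1)*(g + 1)*(g^2 + 5*g + 4) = (g - 1)*(g + 1)^2*(g + 4)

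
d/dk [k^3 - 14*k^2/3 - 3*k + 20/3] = 3*k^2 - 28*k/3 - 3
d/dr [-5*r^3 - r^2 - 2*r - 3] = -15*r^2 - 2*r - 2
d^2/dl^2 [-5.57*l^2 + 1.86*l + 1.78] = -11.1400000000000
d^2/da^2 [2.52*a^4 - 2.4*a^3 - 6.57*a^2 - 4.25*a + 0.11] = 30.24*a^2 - 14.4*a - 13.14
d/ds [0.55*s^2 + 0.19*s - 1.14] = 1.1*s + 0.19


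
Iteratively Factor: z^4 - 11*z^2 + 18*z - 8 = (z + 4)*(z^3 - 4*z^2 + 5*z - 2) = (z - 2)*(z + 4)*(z^2 - 2*z + 1) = (z - 2)*(z - 1)*(z + 4)*(z - 1)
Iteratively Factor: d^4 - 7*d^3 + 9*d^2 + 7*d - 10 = (d - 1)*(d^3 - 6*d^2 + 3*d + 10) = (d - 1)*(d + 1)*(d^2 - 7*d + 10) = (d - 2)*(d - 1)*(d + 1)*(d - 5)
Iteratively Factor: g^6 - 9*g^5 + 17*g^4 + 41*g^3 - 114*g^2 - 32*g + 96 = (g + 2)*(g^5 - 11*g^4 + 39*g^3 - 37*g^2 - 40*g + 48) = (g - 4)*(g + 2)*(g^4 - 7*g^3 + 11*g^2 + 7*g - 12) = (g - 4)*(g - 3)*(g + 2)*(g^3 - 4*g^2 - g + 4) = (g - 4)*(g - 3)*(g + 1)*(g + 2)*(g^2 - 5*g + 4) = (g - 4)*(g - 3)*(g - 1)*(g + 1)*(g + 2)*(g - 4)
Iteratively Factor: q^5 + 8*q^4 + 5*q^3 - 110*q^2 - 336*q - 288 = (q + 3)*(q^4 + 5*q^3 - 10*q^2 - 80*q - 96) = (q - 4)*(q + 3)*(q^3 + 9*q^2 + 26*q + 24) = (q - 4)*(q + 3)^2*(q^2 + 6*q + 8) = (q - 4)*(q + 2)*(q + 3)^2*(q + 4)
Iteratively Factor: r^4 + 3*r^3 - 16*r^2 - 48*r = (r)*(r^3 + 3*r^2 - 16*r - 48) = r*(r - 4)*(r^2 + 7*r + 12) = r*(r - 4)*(r + 4)*(r + 3)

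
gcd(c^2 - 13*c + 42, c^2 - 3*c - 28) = c - 7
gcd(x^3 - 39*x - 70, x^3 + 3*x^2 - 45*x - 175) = x^2 - 2*x - 35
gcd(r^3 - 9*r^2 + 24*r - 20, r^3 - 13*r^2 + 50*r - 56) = r - 2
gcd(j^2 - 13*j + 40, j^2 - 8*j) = j - 8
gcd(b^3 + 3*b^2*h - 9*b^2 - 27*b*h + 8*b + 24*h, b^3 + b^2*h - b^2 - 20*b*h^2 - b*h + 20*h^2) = b - 1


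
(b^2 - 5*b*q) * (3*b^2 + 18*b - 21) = 3*b^4 - 15*b^3*q + 18*b^3 - 90*b^2*q - 21*b^2 + 105*b*q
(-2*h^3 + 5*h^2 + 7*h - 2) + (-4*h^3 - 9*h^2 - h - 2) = -6*h^3 - 4*h^2 + 6*h - 4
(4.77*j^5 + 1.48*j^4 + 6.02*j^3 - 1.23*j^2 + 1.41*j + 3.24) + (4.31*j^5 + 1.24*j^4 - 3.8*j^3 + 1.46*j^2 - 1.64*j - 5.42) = 9.08*j^5 + 2.72*j^4 + 2.22*j^3 + 0.23*j^2 - 0.23*j - 2.18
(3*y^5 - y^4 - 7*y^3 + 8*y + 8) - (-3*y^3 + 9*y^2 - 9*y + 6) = 3*y^5 - y^4 - 4*y^3 - 9*y^2 + 17*y + 2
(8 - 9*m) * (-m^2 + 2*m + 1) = 9*m^3 - 26*m^2 + 7*m + 8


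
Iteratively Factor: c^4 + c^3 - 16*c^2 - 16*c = (c)*(c^3 + c^2 - 16*c - 16) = c*(c + 4)*(c^2 - 3*c - 4) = c*(c + 1)*(c + 4)*(c - 4)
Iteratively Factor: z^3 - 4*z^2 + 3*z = (z - 1)*(z^2 - 3*z) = z*(z - 1)*(z - 3)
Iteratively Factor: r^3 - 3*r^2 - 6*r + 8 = (r - 4)*(r^2 + r - 2) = (r - 4)*(r - 1)*(r + 2)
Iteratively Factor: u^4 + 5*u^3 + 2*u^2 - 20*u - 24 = (u + 2)*(u^3 + 3*u^2 - 4*u - 12) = (u + 2)*(u + 3)*(u^2 - 4) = (u + 2)^2*(u + 3)*(u - 2)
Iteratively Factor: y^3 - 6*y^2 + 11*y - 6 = (y - 1)*(y^2 - 5*y + 6) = (y - 3)*(y - 1)*(y - 2)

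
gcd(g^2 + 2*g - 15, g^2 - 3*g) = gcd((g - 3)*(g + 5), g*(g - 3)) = g - 3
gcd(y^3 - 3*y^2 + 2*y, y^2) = y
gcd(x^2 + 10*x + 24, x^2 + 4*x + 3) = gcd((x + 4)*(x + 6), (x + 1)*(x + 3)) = 1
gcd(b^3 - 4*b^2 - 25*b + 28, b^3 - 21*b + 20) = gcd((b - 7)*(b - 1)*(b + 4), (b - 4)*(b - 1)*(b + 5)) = b - 1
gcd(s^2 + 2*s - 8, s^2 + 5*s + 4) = s + 4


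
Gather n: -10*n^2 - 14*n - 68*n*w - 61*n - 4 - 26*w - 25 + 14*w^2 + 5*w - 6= -10*n^2 + n*(-68*w - 75) + 14*w^2 - 21*w - 35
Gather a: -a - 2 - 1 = -a - 3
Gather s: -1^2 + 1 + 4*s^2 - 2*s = 4*s^2 - 2*s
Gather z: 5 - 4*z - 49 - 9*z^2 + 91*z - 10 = -9*z^2 + 87*z - 54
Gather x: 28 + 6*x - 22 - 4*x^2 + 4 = -4*x^2 + 6*x + 10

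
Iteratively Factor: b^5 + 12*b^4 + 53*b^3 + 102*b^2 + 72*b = (b + 2)*(b^4 + 10*b^3 + 33*b^2 + 36*b) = b*(b + 2)*(b^3 + 10*b^2 + 33*b + 36) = b*(b + 2)*(b + 3)*(b^2 + 7*b + 12) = b*(b + 2)*(b + 3)*(b + 4)*(b + 3)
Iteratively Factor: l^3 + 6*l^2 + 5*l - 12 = (l - 1)*(l^2 + 7*l + 12) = (l - 1)*(l + 4)*(l + 3)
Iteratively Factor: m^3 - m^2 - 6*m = (m - 3)*(m^2 + 2*m) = (m - 3)*(m + 2)*(m)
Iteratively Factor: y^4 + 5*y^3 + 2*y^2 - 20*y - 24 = (y + 2)*(y^3 + 3*y^2 - 4*y - 12) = (y + 2)*(y + 3)*(y^2 - 4) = (y + 2)^2*(y + 3)*(y - 2)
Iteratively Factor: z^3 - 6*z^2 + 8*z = (z - 4)*(z^2 - 2*z) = (z - 4)*(z - 2)*(z)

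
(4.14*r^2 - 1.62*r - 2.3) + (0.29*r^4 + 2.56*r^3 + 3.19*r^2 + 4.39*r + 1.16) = 0.29*r^4 + 2.56*r^3 + 7.33*r^2 + 2.77*r - 1.14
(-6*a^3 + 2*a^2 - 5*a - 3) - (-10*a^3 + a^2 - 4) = 4*a^3 + a^2 - 5*a + 1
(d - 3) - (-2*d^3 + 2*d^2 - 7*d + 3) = 2*d^3 - 2*d^2 + 8*d - 6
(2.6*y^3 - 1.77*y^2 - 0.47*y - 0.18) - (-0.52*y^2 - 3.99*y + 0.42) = 2.6*y^3 - 1.25*y^2 + 3.52*y - 0.6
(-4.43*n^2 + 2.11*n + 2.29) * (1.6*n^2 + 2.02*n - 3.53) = -7.088*n^4 - 5.5726*n^3 + 23.5641*n^2 - 2.8225*n - 8.0837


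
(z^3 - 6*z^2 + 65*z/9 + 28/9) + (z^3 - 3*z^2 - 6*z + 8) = 2*z^3 - 9*z^2 + 11*z/9 + 100/9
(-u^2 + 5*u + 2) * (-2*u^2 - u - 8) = 2*u^4 - 9*u^3 - u^2 - 42*u - 16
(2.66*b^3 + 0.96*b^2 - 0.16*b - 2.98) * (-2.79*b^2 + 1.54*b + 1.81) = -7.4214*b^5 + 1.418*b^4 + 6.7394*b^3 + 9.8054*b^2 - 4.8788*b - 5.3938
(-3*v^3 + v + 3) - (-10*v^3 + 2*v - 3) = 7*v^3 - v + 6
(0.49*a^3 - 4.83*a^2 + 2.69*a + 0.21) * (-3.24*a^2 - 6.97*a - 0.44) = -1.5876*a^5 + 12.2339*a^4 + 24.7339*a^3 - 17.3045*a^2 - 2.6473*a - 0.0924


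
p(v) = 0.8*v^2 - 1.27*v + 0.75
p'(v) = 1.6*v - 1.27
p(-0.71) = 2.05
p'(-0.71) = -2.41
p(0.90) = 0.26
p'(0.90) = 0.17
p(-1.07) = 3.02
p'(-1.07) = -2.98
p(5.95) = 21.52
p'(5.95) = 8.25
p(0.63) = 0.27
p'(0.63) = -0.26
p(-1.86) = 5.88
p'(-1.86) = -4.25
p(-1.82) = 5.71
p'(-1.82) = -4.18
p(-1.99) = 6.45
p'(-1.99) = -4.45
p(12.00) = 100.71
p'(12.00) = 17.93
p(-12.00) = 131.19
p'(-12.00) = -20.47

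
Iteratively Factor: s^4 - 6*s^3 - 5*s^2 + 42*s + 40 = (s - 5)*(s^3 - s^2 - 10*s - 8) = (s - 5)*(s + 2)*(s^2 - 3*s - 4) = (s - 5)*(s + 1)*(s + 2)*(s - 4)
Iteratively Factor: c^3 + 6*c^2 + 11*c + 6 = (c + 2)*(c^2 + 4*c + 3) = (c + 2)*(c + 3)*(c + 1)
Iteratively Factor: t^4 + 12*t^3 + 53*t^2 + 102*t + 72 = (t + 3)*(t^3 + 9*t^2 + 26*t + 24) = (t + 3)*(t + 4)*(t^2 + 5*t + 6) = (t + 2)*(t + 3)*(t + 4)*(t + 3)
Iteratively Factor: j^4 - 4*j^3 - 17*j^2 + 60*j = (j - 5)*(j^3 + j^2 - 12*j) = (j - 5)*(j + 4)*(j^2 - 3*j) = j*(j - 5)*(j + 4)*(j - 3)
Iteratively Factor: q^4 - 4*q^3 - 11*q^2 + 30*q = (q - 2)*(q^3 - 2*q^2 - 15*q) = (q - 2)*(q + 3)*(q^2 - 5*q) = q*(q - 2)*(q + 3)*(q - 5)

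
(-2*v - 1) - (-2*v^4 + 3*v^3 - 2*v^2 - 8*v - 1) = 2*v^4 - 3*v^3 + 2*v^2 + 6*v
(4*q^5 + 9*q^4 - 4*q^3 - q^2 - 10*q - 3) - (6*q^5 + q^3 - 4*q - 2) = -2*q^5 + 9*q^4 - 5*q^3 - q^2 - 6*q - 1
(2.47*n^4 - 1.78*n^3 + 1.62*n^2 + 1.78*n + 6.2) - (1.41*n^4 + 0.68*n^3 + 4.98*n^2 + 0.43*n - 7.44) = 1.06*n^4 - 2.46*n^3 - 3.36*n^2 + 1.35*n + 13.64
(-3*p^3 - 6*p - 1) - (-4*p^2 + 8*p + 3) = -3*p^3 + 4*p^2 - 14*p - 4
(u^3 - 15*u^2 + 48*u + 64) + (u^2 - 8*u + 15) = u^3 - 14*u^2 + 40*u + 79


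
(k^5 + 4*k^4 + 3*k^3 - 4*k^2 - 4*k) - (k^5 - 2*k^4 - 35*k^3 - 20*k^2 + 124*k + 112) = 6*k^4 + 38*k^3 + 16*k^2 - 128*k - 112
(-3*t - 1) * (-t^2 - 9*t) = 3*t^3 + 28*t^2 + 9*t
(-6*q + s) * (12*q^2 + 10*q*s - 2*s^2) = -72*q^3 - 48*q^2*s + 22*q*s^2 - 2*s^3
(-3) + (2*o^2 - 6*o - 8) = 2*o^2 - 6*o - 11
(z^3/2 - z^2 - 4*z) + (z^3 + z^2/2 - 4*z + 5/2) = 3*z^3/2 - z^2/2 - 8*z + 5/2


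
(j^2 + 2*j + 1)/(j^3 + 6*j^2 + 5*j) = (j + 1)/(j*(j + 5))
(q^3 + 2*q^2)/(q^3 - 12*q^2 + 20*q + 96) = q^2/(q^2 - 14*q + 48)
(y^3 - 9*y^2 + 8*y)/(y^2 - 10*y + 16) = y*(y - 1)/(y - 2)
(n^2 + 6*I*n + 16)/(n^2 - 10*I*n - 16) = (n + 8*I)/(n - 8*I)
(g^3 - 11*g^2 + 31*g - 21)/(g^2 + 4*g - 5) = (g^2 - 10*g + 21)/(g + 5)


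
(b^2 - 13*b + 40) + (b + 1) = b^2 - 12*b + 41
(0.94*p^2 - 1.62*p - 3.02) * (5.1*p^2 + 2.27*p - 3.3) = 4.794*p^4 - 6.1282*p^3 - 22.1814*p^2 - 1.5094*p + 9.966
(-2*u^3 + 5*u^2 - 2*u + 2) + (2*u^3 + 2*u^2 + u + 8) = 7*u^2 - u + 10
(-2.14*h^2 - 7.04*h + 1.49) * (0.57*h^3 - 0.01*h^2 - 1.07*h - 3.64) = -1.2198*h^5 - 3.9914*h^4 + 3.2095*h^3 + 15.3075*h^2 + 24.0313*h - 5.4236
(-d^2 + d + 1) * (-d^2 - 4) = d^4 - d^3 + 3*d^2 - 4*d - 4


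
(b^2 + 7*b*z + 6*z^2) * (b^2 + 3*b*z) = b^4 + 10*b^3*z + 27*b^2*z^2 + 18*b*z^3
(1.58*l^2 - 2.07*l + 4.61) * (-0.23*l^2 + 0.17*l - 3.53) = -0.3634*l^4 + 0.7447*l^3 - 6.9896*l^2 + 8.0908*l - 16.2733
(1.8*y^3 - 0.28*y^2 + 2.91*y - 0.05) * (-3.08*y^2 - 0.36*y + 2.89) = -5.544*y^5 + 0.2144*y^4 - 3.66*y^3 - 1.7028*y^2 + 8.4279*y - 0.1445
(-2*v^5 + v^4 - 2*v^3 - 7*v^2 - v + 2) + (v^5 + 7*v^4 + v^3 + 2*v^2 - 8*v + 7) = -v^5 + 8*v^4 - v^3 - 5*v^2 - 9*v + 9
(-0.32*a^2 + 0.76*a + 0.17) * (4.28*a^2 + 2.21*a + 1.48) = -1.3696*a^4 + 2.5456*a^3 + 1.9336*a^2 + 1.5005*a + 0.2516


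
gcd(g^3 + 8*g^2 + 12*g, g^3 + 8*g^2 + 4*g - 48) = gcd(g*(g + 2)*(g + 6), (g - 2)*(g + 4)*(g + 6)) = g + 6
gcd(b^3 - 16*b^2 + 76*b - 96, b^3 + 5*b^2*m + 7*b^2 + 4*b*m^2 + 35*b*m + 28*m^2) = 1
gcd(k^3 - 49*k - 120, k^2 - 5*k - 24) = k^2 - 5*k - 24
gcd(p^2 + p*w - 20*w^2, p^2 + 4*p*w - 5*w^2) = p + 5*w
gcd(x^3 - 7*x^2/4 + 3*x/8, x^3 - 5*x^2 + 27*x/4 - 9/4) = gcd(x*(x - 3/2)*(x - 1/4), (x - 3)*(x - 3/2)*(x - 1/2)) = x - 3/2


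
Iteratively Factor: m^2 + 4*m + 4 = (m + 2)*(m + 2)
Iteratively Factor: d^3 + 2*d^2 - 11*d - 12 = (d + 4)*(d^2 - 2*d - 3) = (d + 1)*(d + 4)*(d - 3)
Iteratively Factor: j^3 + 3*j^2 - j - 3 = (j + 3)*(j^2 - 1) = (j + 1)*(j + 3)*(j - 1)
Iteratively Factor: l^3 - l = (l)*(l^2 - 1) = l*(l - 1)*(l + 1)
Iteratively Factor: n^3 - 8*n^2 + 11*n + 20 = (n + 1)*(n^2 - 9*n + 20) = (n - 4)*(n + 1)*(n - 5)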